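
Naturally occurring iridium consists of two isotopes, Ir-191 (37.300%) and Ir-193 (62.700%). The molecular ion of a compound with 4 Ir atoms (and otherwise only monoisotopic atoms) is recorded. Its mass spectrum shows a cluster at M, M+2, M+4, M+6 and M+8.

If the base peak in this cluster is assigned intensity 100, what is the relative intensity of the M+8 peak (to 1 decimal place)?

42.0

Binomial terms of (0.37300 + 0.62700)^4: M 0.0194, M+2 0.1302, M+4 0.3282, M+6 0.3678, M+8 0.1546 → M+6 is the base peak.
P(M+6) = C(4,3) × 0.37300^1 × 0.62700^3 = 4 × 0.3730 × 0.24649188 = 0.367766 (base)
P(M+8) = C(4,4) × 0.37300^0 × 0.62700^4 = 1 × 1.0000 × 0.15455041 = 0.154550
Relative intensity = 0.154550 / 0.367766 × 100 = 42.0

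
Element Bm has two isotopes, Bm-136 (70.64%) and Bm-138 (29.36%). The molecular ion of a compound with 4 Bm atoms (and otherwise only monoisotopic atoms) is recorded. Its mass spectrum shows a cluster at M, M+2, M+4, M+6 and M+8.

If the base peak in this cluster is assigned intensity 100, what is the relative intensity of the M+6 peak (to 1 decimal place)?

17.3

Term probabilities: M 0.2490, M+2 0.4140, M+4 0.2581, M+6 0.0715, M+8 0.0074. Base peak = M+2.
P(M+2) = C(4,1) × 0.7064^3 × 0.2936^1 = 4 × 0.35249428 × 0.2936 = 0.413969 (base)
P(M+6) = C(4,3) × 0.7064^1 × 0.2936^3 = 4 × 0.7064 × 0.0253086 = 0.071512
Relative intensity = 0.071512 / 0.413969 × 100 = 17.3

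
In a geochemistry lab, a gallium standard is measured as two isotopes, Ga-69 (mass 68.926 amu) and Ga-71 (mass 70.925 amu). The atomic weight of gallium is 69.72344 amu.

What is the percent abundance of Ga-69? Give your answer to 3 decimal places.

Writing the weighted mean with unknown fraction x of Ga-69:
68.926·x + 70.925·(1 − x) = 69.72344
(68.926 − 70.925)·x = 69.72344 − 70.925
x = -1.20156 / -1.999 = 0.60108 → 60.108% Ga-69, 39.892% Ga-71.

60.108%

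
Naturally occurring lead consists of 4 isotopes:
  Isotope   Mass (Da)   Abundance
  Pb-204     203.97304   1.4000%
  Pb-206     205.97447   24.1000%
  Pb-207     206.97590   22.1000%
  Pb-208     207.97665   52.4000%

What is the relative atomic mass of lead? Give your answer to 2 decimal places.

Weight each isotope mass by its fractional abundance: 0.014000 × 203.97304 + 0.241000 × 205.97447 + 0.221000 × 206.97590 + 0.524000 × 207.97665
= 2.855623 + 49.639847 + 45.741674 + 108.979765 = 207.216909 Da

207.22 Da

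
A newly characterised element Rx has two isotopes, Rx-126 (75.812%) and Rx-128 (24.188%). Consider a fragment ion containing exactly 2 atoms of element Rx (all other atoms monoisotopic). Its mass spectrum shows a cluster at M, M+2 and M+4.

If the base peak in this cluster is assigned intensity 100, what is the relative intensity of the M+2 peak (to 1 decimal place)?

Binomial terms of (0.75812 + 0.24188)^2: M 0.5747, M+2 0.3667, M+4 0.0585 → M is the base peak.
P(M) = C(2,0) × 0.75812^2 × 0.24188^0 = 1 × 0.57474593 × 1.0000 = 0.574746 (base)
P(M+2) = C(2,1) × 0.75812^1 × 0.24188^1 = 2 × 0.75812 × 0.24188 = 0.366748
Relative intensity = 0.366748 / 0.574746 × 100 = 63.8

63.8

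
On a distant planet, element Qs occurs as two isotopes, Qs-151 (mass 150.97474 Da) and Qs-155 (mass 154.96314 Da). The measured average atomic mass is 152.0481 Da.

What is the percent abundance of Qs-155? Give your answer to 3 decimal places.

Writing the weighted mean with unknown fraction x of Qs-151:
150.97474·x + 154.96314·(1 − x) = 152.0481
(150.97474 − 154.96314)·x = 152.0481 − 154.96314
x = -2.91504 / -3.98840 = 0.73088 → 73.088% Qs-151, 26.912% Qs-155.

26.912%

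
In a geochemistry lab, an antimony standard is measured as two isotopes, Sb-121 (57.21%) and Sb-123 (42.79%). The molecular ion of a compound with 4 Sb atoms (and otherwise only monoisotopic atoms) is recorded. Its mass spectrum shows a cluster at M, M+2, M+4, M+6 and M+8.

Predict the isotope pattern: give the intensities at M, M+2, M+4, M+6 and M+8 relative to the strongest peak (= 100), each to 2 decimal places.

Each Sb atom is independently Sb-121 (p = 0.5721) or Sb-123 (q = 0.4279); the cluster is the binomial expansion (p + q)^4.
P(M) = 0.5721^4 = 0.107124
P(M+2) = 4 × 0.5721^3 × 0.4279^1 = 0.320493
P(M+4) = 6 × 0.5721^2 × 0.4279^2 = 0.359567
P(M+6) = 4 × 0.5721^1 × 0.4279^3 = 0.179291
P(M+8) = 0.4279^4 = 0.033525
The M+4 peak is largest (0.359567); scaling to 100 gives 29.79 : 89.13 : 100.00 : 49.86 : 9.32.

29.79 : 89.13 : 100.00 : 49.86 : 9.32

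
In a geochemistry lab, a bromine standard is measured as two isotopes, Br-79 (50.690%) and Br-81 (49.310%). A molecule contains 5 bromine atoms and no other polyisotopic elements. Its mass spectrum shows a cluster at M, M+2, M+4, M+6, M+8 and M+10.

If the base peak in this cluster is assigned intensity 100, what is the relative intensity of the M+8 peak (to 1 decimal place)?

47.3

Term probabilities: M 0.0335, M+2 0.1628, M+4 0.3167, M+6 0.3081, M+8 0.1498, M+10 0.0292. Base peak = M+4.
P(M+4) = C(5,2) × 0.50690^3 × 0.49310^2 = 10 × 0.13024674 × 0.24314761 = 0.316692 (base)
P(M+8) = C(5,4) × 0.50690^1 × 0.49310^4 = 5 × 0.5069 × 0.05912076 = 0.149842
Relative intensity = 0.149842 / 0.316692 × 100 = 47.3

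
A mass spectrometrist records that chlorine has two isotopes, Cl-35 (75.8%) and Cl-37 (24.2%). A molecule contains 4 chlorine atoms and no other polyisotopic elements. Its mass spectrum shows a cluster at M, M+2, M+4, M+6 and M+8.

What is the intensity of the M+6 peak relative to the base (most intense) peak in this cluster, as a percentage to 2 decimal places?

(0.758 + 0.242)^4 gives M 0.3301, M+2 0.4216, M+4 0.2019, M+6 0.0430, M+8 0.0034; the largest is M+2.
P(M+2) = C(4,1) × 0.758^3 × 0.242^1 = 4 × 0.43551951 × 0.2420 = 0.421583 (base)
P(M+6) = C(4,3) × 0.758^1 × 0.242^3 = 4 × 0.7580 × 0.01417249 = 0.042971
Relative intensity = 0.042971 / 0.421583 × 100 = 10.19

10.19%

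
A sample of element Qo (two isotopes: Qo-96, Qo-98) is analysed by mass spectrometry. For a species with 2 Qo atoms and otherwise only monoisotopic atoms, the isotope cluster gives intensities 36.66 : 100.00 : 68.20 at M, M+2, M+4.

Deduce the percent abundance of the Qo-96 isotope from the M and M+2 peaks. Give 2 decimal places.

42.30%

If p is the fraction of Qo that is Qo-96, then I(M+2)/I(M) = [C(2,1)·p^1·(1−p)] / p^2 = 2·(1−p)/p = 100.00/36.66 = 2.7278
(1−p)/p = 2.7278/2 = 1.3639  ⇒  p = 1/(1 + 1.3639) = 0.4230
Qo-96: 42.30%, Qo-98: 57.70%.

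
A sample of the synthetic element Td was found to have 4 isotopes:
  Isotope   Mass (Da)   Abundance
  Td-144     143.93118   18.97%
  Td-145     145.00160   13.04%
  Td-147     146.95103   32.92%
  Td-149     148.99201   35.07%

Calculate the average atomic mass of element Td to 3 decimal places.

Ar = Σ fᵢ·mᵢ = 0.1897 × 143.93118 + 0.1304 × 145.00160 + 0.3292 × 146.95103 + 0.3507 × 148.99201
= 27.303745 + 18.908209 + 48.376279 + 52.251498 = 146.839731 Da

146.840 Da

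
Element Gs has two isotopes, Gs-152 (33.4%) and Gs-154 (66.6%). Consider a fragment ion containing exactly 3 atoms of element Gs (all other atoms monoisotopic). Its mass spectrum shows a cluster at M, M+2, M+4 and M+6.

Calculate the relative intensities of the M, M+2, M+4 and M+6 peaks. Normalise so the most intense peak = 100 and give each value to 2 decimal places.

The 3 Gs atoms are independent, so intensities follow the terms of (0.334 + 0.666)^3.
P(M) = 0.334^3 = 0.037260
P(M+2) = 3 × 0.334^2 × 0.666^1 = 0.222889
P(M+4) = 3 × 0.334^1 × 0.666^2 = 0.444443
P(M+6) = 0.666^3 = 0.295408
The M+4 peak is largest (0.444443); scaling to 100 gives 8.38 : 50.15 : 100.00 : 66.47.

8.38 : 50.15 : 100.00 : 66.47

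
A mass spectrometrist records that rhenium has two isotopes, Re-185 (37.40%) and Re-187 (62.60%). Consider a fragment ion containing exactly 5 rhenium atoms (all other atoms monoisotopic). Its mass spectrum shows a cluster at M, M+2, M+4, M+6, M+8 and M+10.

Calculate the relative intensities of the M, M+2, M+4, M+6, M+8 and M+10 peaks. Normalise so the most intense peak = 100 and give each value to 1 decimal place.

2.1 : 17.8 : 59.7 : 100.0 : 83.7 : 28.0

The 5 Re atoms are independent, so intensities follow the terms of (0.3740 + 0.6260)^5.
P(M) = 0.3740^5 = 0.007317
P(M+2) = 5 × 0.3740^4 × 0.6260^1 = 0.061239
P(M+4) = 10 × 0.3740^3 × 0.6260^2 = 0.205005
P(M+6) = 10 × 0.3740^2 × 0.6260^3 = 0.343136
P(M+8) = 5 × 0.3740^1 × 0.6260^4 = 0.287170
P(M+10) = 0.6260^5 = 0.096133
The M+6 peak is largest (0.343136); scaling to 100 gives 2.1 : 17.8 : 59.7 : 100.0 : 83.7 : 28.0.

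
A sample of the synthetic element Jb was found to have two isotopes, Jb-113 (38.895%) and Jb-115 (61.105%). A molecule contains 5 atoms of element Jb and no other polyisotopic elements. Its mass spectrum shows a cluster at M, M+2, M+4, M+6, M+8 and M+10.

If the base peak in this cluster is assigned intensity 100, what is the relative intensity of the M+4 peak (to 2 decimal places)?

63.65

Binomial terms of (0.38895 + 0.61105)^5: M 0.0089, M+2 0.0699, M+4 0.2197, M+6 0.3452, M+8 0.2711, M+10 0.0852 → M+6 is the base peak.
P(M+6) = C(5,3) × 0.38895^2 × 0.61105^3 = 10 × 0.1512821 × 0.22815513 = 0.345158 (base)
P(M+4) = C(5,2) × 0.38895^3 × 0.61105^2 = 10 × 0.05884117 × 0.3733821 = 0.219702
Relative intensity = 0.219702 / 0.345158 × 100 = 63.65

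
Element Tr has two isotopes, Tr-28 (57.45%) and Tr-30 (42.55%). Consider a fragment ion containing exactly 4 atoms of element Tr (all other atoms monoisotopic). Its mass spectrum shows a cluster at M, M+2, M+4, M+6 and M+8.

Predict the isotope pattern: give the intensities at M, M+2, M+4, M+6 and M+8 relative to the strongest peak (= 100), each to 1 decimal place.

The 4 Tr atoms are independent, so intensities follow the terms of (0.5745 + 0.4255)^4.
P(M) = 0.5745^4 = 0.108933
P(M+2) = 4 × 0.5745^3 × 0.4255^1 = 0.322723
P(M+4) = 6 × 0.5745^2 × 0.4255^2 = 0.358534
P(M+6) = 4 × 0.5745^1 × 0.4255^3 = 0.177031
P(M+8) = 0.4255^4 = 0.032779
The M+4 peak is largest (0.358534); scaling to 100 gives 30.4 : 90.0 : 100.0 : 49.4 : 9.1.

30.4 : 90.0 : 100.0 : 49.4 : 9.1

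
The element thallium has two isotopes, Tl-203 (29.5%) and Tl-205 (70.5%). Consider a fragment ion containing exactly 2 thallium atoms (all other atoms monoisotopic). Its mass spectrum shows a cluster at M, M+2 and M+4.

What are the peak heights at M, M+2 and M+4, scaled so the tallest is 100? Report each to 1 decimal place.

17.5 : 83.7 : 100.0

The 2 Tl atoms are independent, so intensities follow the terms of (0.295 + 0.705)^2.
P(M) = 0.295^2 = 0.087025
P(M+2) = 2 × 0.295^1 × 0.705^1 = 0.415950
P(M+4) = 0.705^2 = 0.497025
The M+4 peak is largest (0.497025); scaling to 100 gives 17.5 : 83.7 : 100.0.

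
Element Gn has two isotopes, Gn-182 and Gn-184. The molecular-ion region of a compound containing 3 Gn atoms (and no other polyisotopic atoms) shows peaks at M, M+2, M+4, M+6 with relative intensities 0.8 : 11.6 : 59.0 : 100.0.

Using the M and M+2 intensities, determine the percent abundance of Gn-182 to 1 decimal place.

17.1%

If p is the fraction of Gn that is Gn-182, then I(M+2)/I(M) = [C(3,1)·p^2·(1−p)] / p^3 = 3·(1−p)/p = 11.6/0.8 = 14.5000
(1−p)/p = 14.5000/3 = 4.8333  ⇒  p = 1/(1 + 4.8333) = 0.1714
Gn-182: 17.1%, Gn-184: 82.9%.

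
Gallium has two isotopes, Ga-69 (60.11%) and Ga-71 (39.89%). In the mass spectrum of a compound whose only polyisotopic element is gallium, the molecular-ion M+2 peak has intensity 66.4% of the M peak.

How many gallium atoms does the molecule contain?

1

For n independent Ga atoms, I(M+2)/I(M) = n · (abundance Ga-71) / (abundance Ga-69) = n · 0.3989/0.6011.
n = 0.664 × 0.6011/0.3989 = 1.00 ≈ 1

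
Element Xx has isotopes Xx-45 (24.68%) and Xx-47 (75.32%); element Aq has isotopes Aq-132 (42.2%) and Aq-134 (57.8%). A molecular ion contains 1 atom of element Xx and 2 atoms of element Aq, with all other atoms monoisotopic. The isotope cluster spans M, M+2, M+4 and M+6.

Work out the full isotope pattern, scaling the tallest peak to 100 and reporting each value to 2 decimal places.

9.77 : 56.58 : 100.00 : 55.93

Element Xx pattern (n=1): 0.2468 : 0.7532
Element Aq pattern (n=2): 0.178084 : 0.487832 : 0.334084
Convolve the two distributions (both contribute in 2-u steps):
  M: 0.2468×0.178084 = 0.043951
  M+2: 0.2468×0.487832 + 0.7532×0.178084 = 0.254530
  M+4: 0.2468×0.334084 + 0.7532×0.487832 = 0.449887
  M+6: 0.7532×0.334084 = 0.251632
Scale to base peak (0.449887) = 100: 9.77 : 56.58 : 100.00 : 55.93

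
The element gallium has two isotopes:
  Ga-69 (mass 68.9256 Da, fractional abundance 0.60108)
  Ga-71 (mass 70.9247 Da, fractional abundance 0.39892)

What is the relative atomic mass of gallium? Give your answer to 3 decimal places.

69.723 Da

The abundance-weighted mean is 0.60108 × 68.9256 + 0.39892 × 70.9247
= 41.42980 + 28.29328 = 69.72308 Da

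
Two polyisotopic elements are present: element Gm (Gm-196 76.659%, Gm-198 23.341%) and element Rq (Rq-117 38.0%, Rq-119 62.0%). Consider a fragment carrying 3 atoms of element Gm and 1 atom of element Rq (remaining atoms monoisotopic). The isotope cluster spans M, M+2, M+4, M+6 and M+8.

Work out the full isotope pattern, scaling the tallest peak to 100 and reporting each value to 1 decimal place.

39.3 : 100.0 : 69.5 : 18.9 : 1.8

Element Gm pattern (n=3): 0.45049445 : 0.41149732 : 0.12529199 : 0.01271623
Element Rq pattern (n=1): 0.3800 : 0.6200
Convolve the two distributions (both contribute in 2-u steps):
  M: 0.45049445×0.3800 = 0.171188
  M+2: 0.45049445×0.6200 + 0.41149732×0.3800 = 0.435676
  M+4: 0.41149732×0.6200 + 0.12529199×0.3800 = 0.302739
  M+6: 0.12529199×0.6200 + 0.01271623×0.3800 = 0.082513
  M+8: 0.01271623×0.6200 = 0.007884
Scale to base peak (0.435676) = 100: 39.3 : 100.0 : 69.5 : 18.9 : 1.8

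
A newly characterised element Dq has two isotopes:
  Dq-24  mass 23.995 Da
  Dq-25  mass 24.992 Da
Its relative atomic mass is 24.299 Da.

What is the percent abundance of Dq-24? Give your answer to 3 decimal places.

Writing the weighted mean with unknown fraction x of Dq-24:
23.995·x + 24.992·(1 − x) = 24.299
(23.995 − 24.992)·x = 24.299 − 24.992
x = -0.693 / -0.997 = 0.69509 → 69.509% Dq-24, 30.491% Dq-25.

69.509%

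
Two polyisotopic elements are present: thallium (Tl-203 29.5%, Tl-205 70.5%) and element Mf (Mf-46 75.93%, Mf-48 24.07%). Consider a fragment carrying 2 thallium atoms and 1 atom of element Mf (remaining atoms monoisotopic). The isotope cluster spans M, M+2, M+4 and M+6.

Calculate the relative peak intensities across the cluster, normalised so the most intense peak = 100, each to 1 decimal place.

Thallium pattern (n=2): 0.087025 : 0.41595 : 0.497025
Element Mf pattern (n=1): 0.7593 : 0.2407
Convolve the two distributions (both contribute in 2-u steps):
  M: 0.087025×0.7593 = 0.066078
  M+2: 0.087025×0.2407 + 0.41595×0.7593 = 0.336778
  M+4: 0.41595×0.2407 + 0.497025×0.7593 = 0.477510
  M+6: 0.497025×0.2407 = 0.119634
Scale to base peak (0.477510) = 100: 13.8 : 70.5 : 100.0 : 25.1

13.8 : 70.5 : 100.0 : 25.1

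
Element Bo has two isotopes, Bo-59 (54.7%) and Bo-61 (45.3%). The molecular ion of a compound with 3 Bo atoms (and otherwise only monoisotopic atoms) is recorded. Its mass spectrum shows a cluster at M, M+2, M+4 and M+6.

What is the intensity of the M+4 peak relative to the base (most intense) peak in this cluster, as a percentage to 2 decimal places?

Term probabilities: M 0.1637, M+2 0.4066, M+4 0.3367, M+6 0.0930. Base peak = M+2.
P(M+2) = C(3,1) × 0.547^2 × 0.453^1 = 3 × 0.299209 × 0.4530 = 0.406625 (base)
P(M+4) = C(3,2) × 0.547^1 × 0.453^2 = 3 × 0.5470 × 0.205209 = 0.336748
Relative intensity = 0.336748 / 0.406625 × 100 = 82.82

82.82%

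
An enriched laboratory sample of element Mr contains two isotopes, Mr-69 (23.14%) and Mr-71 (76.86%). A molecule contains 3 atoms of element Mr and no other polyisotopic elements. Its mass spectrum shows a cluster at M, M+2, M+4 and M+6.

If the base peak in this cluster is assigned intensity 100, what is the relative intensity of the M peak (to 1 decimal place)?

Binomial terms of (0.2314 + 0.7686)^3: M 0.0124, M+2 0.1235, M+4 0.4101, M+6 0.4540 → M+6 is the base peak.
P(M+6) = C(3,3) × 0.2314^0 × 0.7686^3 = 1 × 1.0000 × 0.45404734 = 0.454047 (base)
P(M) = C(3,0) × 0.2314^3 × 0.7686^0 = 1 × 0.01239054 × 1.0000 = 0.012391
Relative intensity = 0.012391 / 0.454047 × 100 = 2.7

2.7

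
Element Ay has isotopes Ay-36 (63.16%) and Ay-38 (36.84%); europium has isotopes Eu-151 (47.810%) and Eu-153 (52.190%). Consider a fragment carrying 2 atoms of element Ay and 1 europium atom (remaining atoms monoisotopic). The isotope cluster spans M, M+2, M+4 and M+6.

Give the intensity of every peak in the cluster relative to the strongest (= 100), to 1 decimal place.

44.3 : 100.0 : 71.5 : 16.4

Element Ay pattern (n=2): 0.39891856 : 0.46536288 : 0.13571856
Europium pattern (n=1): 0.4781 : 0.5219
Convolve the two distributions (both contribute in 2-u steps):
  M: 0.39891856×0.4781 = 0.190723
  M+2: 0.39891856×0.5219 + 0.46536288×0.4781 = 0.430686
  M+4: 0.46536288×0.5219 + 0.13571856×0.4781 = 0.307760
  M+6: 0.13571856×0.5219 = 0.070832
Scale to base peak (0.430686) = 100: 44.3 : 100.0 : 71.5 : 16.4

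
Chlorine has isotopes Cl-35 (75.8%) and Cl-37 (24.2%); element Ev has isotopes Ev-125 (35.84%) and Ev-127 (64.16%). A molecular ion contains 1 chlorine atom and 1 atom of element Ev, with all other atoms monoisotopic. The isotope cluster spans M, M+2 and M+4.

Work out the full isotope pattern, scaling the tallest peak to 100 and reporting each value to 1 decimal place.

47.4 : 100.0 : 27.1

Chlorine pattern (n=1): 0.7580 : 0.2420
Element Ev pattern (n=1): 0.3584 : 0.6416
Convolve the two distributions (both contribute in 2-u steps):
  M: 0.7580×0.3584 = 0.271667
  M+2: 0.7580×0.6416 + 0.2420×0.3584 = 0.573066
  M+4: 0.2420×0.6416 = 0.155267
Scale to base peak (0.573066) = 100: 47.4 : 100.0 : 27.1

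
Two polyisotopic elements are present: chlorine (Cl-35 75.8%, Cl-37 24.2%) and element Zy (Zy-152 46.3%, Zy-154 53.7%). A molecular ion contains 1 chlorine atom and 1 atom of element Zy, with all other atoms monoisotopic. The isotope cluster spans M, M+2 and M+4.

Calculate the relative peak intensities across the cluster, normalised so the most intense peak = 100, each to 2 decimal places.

67.61 : 100.00 : 25.03

Chlorine pattern (n=1): 0.7580 : 0.2420
Element Zy pattern (n=1): 0.4630 : 0.5370
Convolve the two distributions (both contribute in 2-u steps):
  M: 0.7580×0.4630 = 0.350954
  M+2: 0.7580×0.5370 + 0.2420×0.4630 = 0.519092
  M+4: 0.2420×0.5370 = 0.129954
Scale to base peak (0.519092) = 100: 67.61 : 100.00 : 25.03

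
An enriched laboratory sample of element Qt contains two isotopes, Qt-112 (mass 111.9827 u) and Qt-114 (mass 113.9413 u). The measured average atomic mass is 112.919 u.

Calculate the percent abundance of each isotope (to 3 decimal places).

With x = fraction of Qt-112 (so Qt-114 is 1 − x):
111.9827·x + 113.9413·(1 − x) = 112.919
(111.9827 − 113.9413)·x = 112.919 − 113.9413
x = -1.0223 / -1.9586 = 0.52195 → 52.195% Qt-112, 47.805% Qt-114.

Qt-112: 52.195%, Qt-114: 47.805%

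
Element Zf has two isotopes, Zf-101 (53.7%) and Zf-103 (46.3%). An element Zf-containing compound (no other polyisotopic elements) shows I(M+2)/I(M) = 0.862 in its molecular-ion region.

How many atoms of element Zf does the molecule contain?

With n Zf atoms, P(M+2)/P(M) = C(n,1)·p^(n−1)q / p^n = n·q/p = n · 0.463/0.537.
n = 0.862 × 0.537/0.463 = 1.00 ≈ 1

1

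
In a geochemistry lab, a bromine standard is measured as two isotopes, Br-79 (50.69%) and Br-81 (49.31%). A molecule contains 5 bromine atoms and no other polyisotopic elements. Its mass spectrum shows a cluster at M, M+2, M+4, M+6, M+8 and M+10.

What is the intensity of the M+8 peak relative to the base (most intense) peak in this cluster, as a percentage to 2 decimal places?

47.31%

(0.5069 + 0.4931)^5 gives M 0.0335, M+2 0.1628, M+4 0.3167, M+6 0.3081, M+8 0.1498, M+10 0.0292; the largest is M+4.
P(M+4) = C(5,2) × 0.5069^3 × 0.4931^2 = 10 × 0.13024674 × 0.24314761 = 0.316692 (base)
P(M+8) = C(5,4) × 0.5069^1 × 0.4931^4 = 5 × 0.5069 × 0.05912076 = 0.149842
Relative intensity = 0.149842 / 0.316692 × 100 = 47.31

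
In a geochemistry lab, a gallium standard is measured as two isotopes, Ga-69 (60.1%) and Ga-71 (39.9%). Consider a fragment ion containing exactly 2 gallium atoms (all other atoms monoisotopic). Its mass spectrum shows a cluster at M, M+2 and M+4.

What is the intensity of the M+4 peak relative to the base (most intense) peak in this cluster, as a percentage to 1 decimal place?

Term probabilities: M 0.3612, M+2 0.4796, M+4 0.1592. Base peak = M+2.
P(M+2) = C(2,1) × 0.601^1 × 0.399^1 = 2 × 0.6010 × 0.3990 = 0.479598 (base)
P(M+4) = C(2,2) × 0.601^0 × 0.399^2 = 1 × 1.0000 × 0.159201 = 0.159201
Relative intensity = 0.159201 / 0.479598 × 100 = 33.2

33.2%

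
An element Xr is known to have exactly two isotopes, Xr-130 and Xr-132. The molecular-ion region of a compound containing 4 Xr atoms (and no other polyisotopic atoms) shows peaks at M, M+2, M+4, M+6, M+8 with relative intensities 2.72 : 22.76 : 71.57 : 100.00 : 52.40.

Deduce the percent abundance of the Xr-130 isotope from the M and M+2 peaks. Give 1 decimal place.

32.3%

Let p = fractional abundance of Xr-130. I(M+2)/I(M) = [C(4,1)·p^3·(1−p)] / p^4 = 4·(1−p)/p = 22.76/2.72 = 8.3676
(1−p)/p = 8.3676/4 = 2.0919  ⇒  p = 1/(1 + 2.0919) = 0.3234
Xr-130: 32.3%, Xr-132: 67.7%.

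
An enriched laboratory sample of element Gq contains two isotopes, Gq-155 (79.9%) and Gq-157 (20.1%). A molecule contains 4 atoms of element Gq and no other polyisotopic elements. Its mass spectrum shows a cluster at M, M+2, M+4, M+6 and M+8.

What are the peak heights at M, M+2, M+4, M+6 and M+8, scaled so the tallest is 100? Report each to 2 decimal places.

Each Gq atom is independently Gq-155 (p = 0.799) or Gq-157 (q = 0.201); the cluster is the binomial expansion (p + q)^4.
P(M) = 0.799^4 = 0.407556
P(M+2) = 4 × 0.799^3 × 0.201^1 = 0.410106
P(M+4) = 6 × 0.799^2 × 0.201^2 = 0.154752
P(M+6) = 4 × 0.799^1 × 0.201^3 = 0.025953
P(M+8) = 0.201^4 = 0.001632
The M+2 peak is largest (0.410106); scaling to 100 gives 99.38 : 100.00 : 37.73 : 6.33 : 0.40.

99.38 : 100.00 : 37.73 : 6.33 : 0.40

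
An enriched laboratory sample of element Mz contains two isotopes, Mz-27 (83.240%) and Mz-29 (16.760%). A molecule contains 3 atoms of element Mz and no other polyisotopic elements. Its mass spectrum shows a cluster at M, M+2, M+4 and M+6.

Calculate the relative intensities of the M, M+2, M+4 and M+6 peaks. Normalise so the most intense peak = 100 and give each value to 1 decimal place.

100.0 : 60.4 : 12.2 : 0.8

Each Mz atom is independently Mz-27 (p = 0.83240) or Mz-29 (q = 0.16760); the cluster is the binomial expansion (p + q)^3.
P(M) = 0.83240^3 = 0.576761
P(M+2) = 3 × 0.83240^2 × 0.16760^1 = 0.348385
P(M+4) = 3 × 0.83240^1 × 0.16760^2 = 0.070146
P(M+6) = 0.16760^3 = 0.004708
The M peak is largest (0.576761); scaling to 100 gives 100.0 : 60.4 : 12.2 : 0.8.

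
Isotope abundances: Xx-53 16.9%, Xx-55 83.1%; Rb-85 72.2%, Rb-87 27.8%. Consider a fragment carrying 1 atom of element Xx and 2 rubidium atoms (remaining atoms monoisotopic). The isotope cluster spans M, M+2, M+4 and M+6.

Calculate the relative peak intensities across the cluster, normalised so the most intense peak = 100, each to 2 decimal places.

Element Xx pattern (n=1): 0.1690 : 0.8310
Rubidium pattern (n=2): 0.521284 : 0.401432 : 0.077284
Convolve the two distributions (both contribute in 2-u steps):
  M: 0.1690×0.521284 = 0.088097
  M+2: 0.1690×0.401432 + 0.8310×0.521284 = 0.501029
  M+4: 0.1690×0.077284 + 0.8310×0.401432 = 0.346651
  M+6: 0.8310×0.077284 = 0.064223
Scale to base peak (0.501029) = 100: 17.58 : 100.00 : 69.19 : 12.82

17.58 : 100.00 : 69.19 : 12.82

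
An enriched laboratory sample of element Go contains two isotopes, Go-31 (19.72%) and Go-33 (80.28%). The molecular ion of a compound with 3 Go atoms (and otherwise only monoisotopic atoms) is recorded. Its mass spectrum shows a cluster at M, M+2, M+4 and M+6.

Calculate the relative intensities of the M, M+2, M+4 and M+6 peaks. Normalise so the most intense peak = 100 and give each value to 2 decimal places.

1.48 : 18.10 : 73.69 : 100.00

Expanding (0.1972 + 0.8028)^3:
P(M) = 0.1972^3 = 0.007669
P(M+2) = 3 × 0.1972^2 × 0.8028^1 = 0.093657
P(M+4) = 3 × 0.1972^1 × 0.8028^2 = 0.381279
P(M+6) = 0.8028^3 = 0.517395
The M+6 peak is largest (0.517395); scaling to 100 gives 1.48 : 18.10 : 73.69 : 100.00.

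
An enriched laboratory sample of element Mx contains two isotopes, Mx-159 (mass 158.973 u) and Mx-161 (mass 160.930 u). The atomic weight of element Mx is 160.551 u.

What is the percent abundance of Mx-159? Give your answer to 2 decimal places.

19.37%

Let x be the fractional abundance of Mx-159; then Mx-161 has abundance 1 − x.
158.973·x + 160.930·(1 − x) = 160.551
(158.973 − 160.930)·x = 160.551 − 160.930
x = -0.379 / -1.957 = 0.19366 → 19.37% Mx-159, 80.63% Mx-161.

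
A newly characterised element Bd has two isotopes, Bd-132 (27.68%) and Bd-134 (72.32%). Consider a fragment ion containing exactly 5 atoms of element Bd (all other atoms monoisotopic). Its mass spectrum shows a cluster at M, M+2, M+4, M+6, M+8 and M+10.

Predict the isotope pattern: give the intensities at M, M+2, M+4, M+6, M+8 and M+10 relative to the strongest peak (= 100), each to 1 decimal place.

The 5 Bd atoms are independent, so intensities follow the terms of (0.2768 + 0.7232)^5.
P(M) = 0.2768^5 = 0.001625
P(M+2) = 5 × 0.2768^4 × 0.7232^1 = 0.021227
P(M+4) = 10 × 0.2768^3 × 0.7232^2 = 0.110921
P(M+6) = 10 × 0.2768^2 × 0.7232^3 = 0.289806
P(M+8) = 5 × 0.2768^1 × 0.7232^4 = 0.378591
P(M+10) = 0.7232^5 = 0.197830
The M+8 peak is largest (0.378591); scaling to 100 gives 0.4 : 5.6 : 29.3 : 76.5 : 100.0 : 52.3.

0.4 : 5.6 : 29.3 : 76.5 : 100.0 : 52.3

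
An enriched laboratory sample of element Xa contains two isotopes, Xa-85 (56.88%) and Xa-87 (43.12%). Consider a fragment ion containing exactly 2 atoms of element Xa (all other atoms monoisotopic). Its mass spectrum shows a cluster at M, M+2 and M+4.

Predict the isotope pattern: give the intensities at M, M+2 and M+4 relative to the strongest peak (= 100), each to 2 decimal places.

65.96 : 100.00 : 37.90

The 2 Xa atoms are independent, so intensities follow the terms of (0.5688 + 0.4312)^2.
P(M) = 0.5688^2 = 0.323533
P(M+2) = 2 × 0.5688^1 × 0.4312^1 = 0.490533
P(M+4) = 0.4312^2 = 0.185933
The M+2 peak is largest (0.490533); scaling to 100 gives 65.96 : 100.00 : 37.90.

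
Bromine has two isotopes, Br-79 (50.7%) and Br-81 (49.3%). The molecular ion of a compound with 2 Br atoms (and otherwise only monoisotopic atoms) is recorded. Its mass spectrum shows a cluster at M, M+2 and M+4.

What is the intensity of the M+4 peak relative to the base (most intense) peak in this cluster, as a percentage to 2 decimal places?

Binomial terms of (0.507 + 0.493)^2: M 0.2570, M+2 0.4999, M+4 0.2430 → M+2 is the base peak.
P(M+2) = C(2,1) × 0.507^1 × 0.493^1 = 2 × 0.5070 × 0.4930 = 0.499902 (base)
P(M+4) = C(2,2) × 0.507^0 × 0.493^2 = 1 × 1.0000 × 0.243049 = 0.243049
Relative intensity = 0.243049 / 0.499902 × 100 = 48.62

48.62%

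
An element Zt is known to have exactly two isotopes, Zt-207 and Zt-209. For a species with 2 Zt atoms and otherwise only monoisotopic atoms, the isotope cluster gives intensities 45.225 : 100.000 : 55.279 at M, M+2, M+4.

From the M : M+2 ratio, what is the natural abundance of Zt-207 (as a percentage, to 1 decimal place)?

Let p = fractional abundance of Zt-207. I(M+2)/I(M) = [C(2,1)·p^1·(1−p)] / p^2 = 2·(1−p)/p = 100.000/45.225 = 2.2112
(1−p)/p = 2.2112/2 = 1.1056  ⇒  p = 1/(1 + 1.1056) = 0.4749
Zt-207: 47.5%, Zt-209: 52.5%.

47.5%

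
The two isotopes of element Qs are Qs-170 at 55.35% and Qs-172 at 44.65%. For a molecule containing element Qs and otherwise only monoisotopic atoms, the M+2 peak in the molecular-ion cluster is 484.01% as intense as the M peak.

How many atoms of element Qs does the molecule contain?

With n Qs atoms, P(M+2)/P(M) = C(n,1)·p^(n−1)q / p^n = n·q/p = n · 0.4465/0.5535.
n = 4.8401 × 0.5535/0.4465 = 6.00 ≈ 6

6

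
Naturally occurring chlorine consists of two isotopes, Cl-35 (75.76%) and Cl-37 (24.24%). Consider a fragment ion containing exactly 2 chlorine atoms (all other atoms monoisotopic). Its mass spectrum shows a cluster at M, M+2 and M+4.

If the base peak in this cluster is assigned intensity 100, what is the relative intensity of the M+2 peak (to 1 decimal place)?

Term probabilities: M 0.5740, M+2 0.3673, M+4 0.0588. Base peak = M.
P(M) = C(2,0) × 0.7576^2 × 0.2424^0 = 1 × 0.57395776 × 1.0000 = 0.573958 (base)
P(M+2) = C(2,1) × 0.7576^1 × 0.2424^1 = 2 × 0.7576 × 0.2424 = 0.367284
Relative intensity = 0.367284 / 0.573958 × 100 = 64.0

64.0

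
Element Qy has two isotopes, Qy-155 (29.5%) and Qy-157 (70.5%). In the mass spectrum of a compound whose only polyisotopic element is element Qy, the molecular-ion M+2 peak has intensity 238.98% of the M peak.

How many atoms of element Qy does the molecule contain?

For n independent Qy atoms, I(M+2)/I(M) = n · (abundance Qy-157) / (abundance Qy-155) = n · 0.705/0.295.
n = 2.3898 × 0.295/0.705 = 1.00 ≈ 1

1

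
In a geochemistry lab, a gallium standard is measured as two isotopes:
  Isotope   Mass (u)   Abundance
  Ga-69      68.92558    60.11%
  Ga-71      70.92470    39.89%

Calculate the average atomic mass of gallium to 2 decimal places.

69.72 u

Average mass = Σ (abundance × isotope mass) = 0.6011 × 68.92558 + 0.3989 × 70.92470
= 41.431166 + 28.291863 = 69.723029 u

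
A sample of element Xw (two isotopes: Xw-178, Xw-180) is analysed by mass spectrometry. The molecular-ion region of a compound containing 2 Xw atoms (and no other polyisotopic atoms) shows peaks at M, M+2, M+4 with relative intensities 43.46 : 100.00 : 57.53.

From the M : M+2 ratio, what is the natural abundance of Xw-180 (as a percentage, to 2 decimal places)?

53.50%

Write p for the Xw-178 fraction. I(M+2)/I(M) = [C(2,1)·p^1·(1−p)] / p^2 = 2·(1−p)/p = 100.00/43.46 = 2.3010
(1−p)/p = 2.3010/2 = 1.1505  ⇒  p = 1/(1 + 1.1505) = 0.4650
Xw-178: 46.50%, Xw-180: 53.50%.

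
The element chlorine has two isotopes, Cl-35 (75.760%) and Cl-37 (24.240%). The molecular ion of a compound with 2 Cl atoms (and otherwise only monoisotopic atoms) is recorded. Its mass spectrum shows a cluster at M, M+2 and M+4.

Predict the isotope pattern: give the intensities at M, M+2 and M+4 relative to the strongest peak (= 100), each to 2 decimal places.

100.00 : 63.99 : 10.24

Each Cl atom is independently Cl-35 (p = 0.75760) or Cl-37 (q = 0.24240); the cluster is the binomial expansion (p + q)^2.
P(M) = 0.75760^2 = 0.573958
P(M+2) = 2 × 0.75760^1 × 0.24240^1 = 0.367284
P(M+4) = 0.24240^2 = 0.058758
The M peak is largest (0.573958); scaling to 100 gives 100.00 : 63.99 : 10.24.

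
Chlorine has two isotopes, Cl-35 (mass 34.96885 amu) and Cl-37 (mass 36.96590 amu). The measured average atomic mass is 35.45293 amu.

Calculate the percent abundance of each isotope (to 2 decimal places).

Let x be the fractional abundance of Cl-35; then Cl-37 has abundance 1 − x.
34.96885·x + 36.96590·(1 − x) = 35.45293
(34.96885 − 36.96590)·x = 35.45293 − 36.96590
x = -1.51297 / -1.99705 = 0.75760 → 75.76% Cl-35, 24.24% Cl-37.

Cl-35: 75.76%, Cl-37: 24.24%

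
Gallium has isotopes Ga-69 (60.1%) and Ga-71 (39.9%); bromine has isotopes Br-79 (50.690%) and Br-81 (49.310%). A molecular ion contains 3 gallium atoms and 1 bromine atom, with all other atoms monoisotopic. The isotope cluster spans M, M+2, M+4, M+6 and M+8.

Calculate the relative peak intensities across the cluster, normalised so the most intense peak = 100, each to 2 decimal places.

Gallium pattern (n=3): 0.2170818 : 0.4323576 : 0.2870394 : 0.0635212
Bromine pattern (n=1): 0.5069 : 0.4931
Convolve the two distributions (both contribute in 2-u steps):
  M: 0.2170818×0.5069 = 0.110039
  M+2: 0.2170818×0.4931 + 0.4323576×0.5069 = 0.326205
  M+4: 0.4323576×0.4931 + 0.2870394×0.5069 = 0.358696
  M+6: 0.2870394×0.4931 + 0.0635212×0.5069 = 0.173738
  M+8: 0.0635212×0.4931 = 0.031322
Scale to base peak (0.358696) = 100: 30.68 : 90.94 : 100.00 : 48.44 : 8.73

30.68 : 90.94 : 100.00 : 48.44 : 8.73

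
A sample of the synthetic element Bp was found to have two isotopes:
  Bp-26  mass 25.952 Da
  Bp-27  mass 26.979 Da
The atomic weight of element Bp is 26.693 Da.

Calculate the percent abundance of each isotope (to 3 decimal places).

Bp-26: 27.848%, Bp-27: 72.152%

Writing the weighted mean with unknown fraction x of Bp-26:
25.952·x + 26.979·(1 − x) = 26.693
(25.952 − 26.979)·x = 26.693 − 26.979
x = -0.286 / -1.027 = 0.27848 → 27.848% Bp-26, 72.152% Bp-27.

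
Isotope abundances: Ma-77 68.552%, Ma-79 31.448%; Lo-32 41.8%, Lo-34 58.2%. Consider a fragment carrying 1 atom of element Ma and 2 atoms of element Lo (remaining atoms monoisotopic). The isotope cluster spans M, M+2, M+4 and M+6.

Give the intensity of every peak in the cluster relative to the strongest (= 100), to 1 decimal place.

Element Ma pattern (n=1): 0.68552 : 0.31448
Element Lo pattern (n=2): 0.174724 : 0.486552 : 0.338724
Convolve the two distributions (both contribute in 2-u steps):
  M: 0.68552×0.174724 = 0.119777
  M+2: 0.68552×0.486552 + 0.31448×0.174724 = 0.388488
  M+4: 0.68552×0.338724 + 0.31448×0.486552 = 0.385213
  M+6: 0.31448×0.338724 = 0.106522
Scale to base peak (0.388488) = 100: 30.8 : 100.0 : 99.2 : 27.4

30.8 : 100.0 : 99.2 : 27.4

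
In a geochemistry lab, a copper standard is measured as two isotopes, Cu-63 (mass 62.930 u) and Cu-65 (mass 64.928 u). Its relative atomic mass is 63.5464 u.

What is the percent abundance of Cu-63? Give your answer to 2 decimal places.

69.15%

Let x be the fractional abundance of Cu-63; then Cu-65 has abundance 1 − x.
62.930·x + 64.928·(1 − x) = 63.5464
(62.930 − 64.928)·x = 63.5464 − 64.928
x = -1.3816 / -1.998 = 0.69149 → 69.15% Cu-63, 30.85% Cu-65.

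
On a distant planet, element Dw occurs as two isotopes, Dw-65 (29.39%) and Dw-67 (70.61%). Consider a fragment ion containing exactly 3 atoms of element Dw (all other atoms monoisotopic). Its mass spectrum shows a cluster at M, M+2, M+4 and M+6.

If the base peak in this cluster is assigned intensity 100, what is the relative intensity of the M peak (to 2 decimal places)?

5.77

(0.2939 + 0.7061)^3 gives M 0.0254, M+2 0.1830, M+4 0.4396, M+6 0.3520; the largest is M+4.
P(M+4) = C(3,2) × 0.2939^1 × 0.7061^2 = 3 × 0.2939 × 0.49857721 = 0.439596 (base)
P(M) = C(3,0) × 0.2939^3 × 0.7061^0 = 1 × 0.02538626 × 1.0000 = 0.025386
Relative intensity = 0.025386 / 0.439596 × 100 = 5.77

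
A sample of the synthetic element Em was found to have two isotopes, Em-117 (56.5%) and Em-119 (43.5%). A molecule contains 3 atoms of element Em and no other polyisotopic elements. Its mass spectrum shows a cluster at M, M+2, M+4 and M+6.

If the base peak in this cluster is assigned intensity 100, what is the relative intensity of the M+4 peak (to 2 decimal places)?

(0.565 + 0.435)^3 gives M 0.1804, M+2 0.4166, M+4 0.3207, M+6 0.0823; the largest is M+2.
P(M+2) = C(3,1) × 0.565^2 × 0.435^1 = 3 × 0.319225 × 0.4350 = 0.416589 (base)
P(M+4) = C(3,2) × 0.565^1 × 0.435^2 = 3 × 0.5650 × 0.189225 = 0.320736
Relative intensity = 0.320736 / 0.416589 × 100 = 76.99

76.99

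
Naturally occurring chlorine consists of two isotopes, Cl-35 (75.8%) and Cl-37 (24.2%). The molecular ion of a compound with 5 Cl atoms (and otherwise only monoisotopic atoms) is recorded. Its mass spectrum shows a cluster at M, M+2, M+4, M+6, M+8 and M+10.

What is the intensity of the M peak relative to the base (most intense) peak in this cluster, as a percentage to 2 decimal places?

Term probabilities: M 0.2502, M+2 0.3994, M+4 0.2551, M+6 0.0814, M+8 0.0130, M+10 0.0008. Base peak = M+2.
P(M+2) = C(5,1) × 0.758^4 × 0.242^1 = 5 × 0.33012379 × 0.2420 = 0.399450 (base)
P(M) = C(5,0) × 0.758^5 × 0.242^0 = 1 × 0.25023383 × 1.0000 = 0.250234
Relative intensity = 0.250234 / 0.399450 × 100 = 62.64

62.64%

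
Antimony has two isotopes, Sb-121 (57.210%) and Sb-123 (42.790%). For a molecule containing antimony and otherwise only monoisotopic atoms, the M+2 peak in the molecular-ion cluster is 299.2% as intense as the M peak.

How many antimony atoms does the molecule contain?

The M+2/M ratio from n Sb atoms is n · q/p = n · 0.42790/0.57210.
n = 2.992 × 0.57210/0.42790 = 4.00 ≈ 4

4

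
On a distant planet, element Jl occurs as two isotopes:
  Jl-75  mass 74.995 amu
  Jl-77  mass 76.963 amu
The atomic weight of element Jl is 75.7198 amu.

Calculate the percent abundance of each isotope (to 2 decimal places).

Jl-75: 63.17%, Jl-77: 36.83%

With x = fraction of Jl-75 (so Jl-77 is 1 − x):
74.995·x + 76.963·(1 − x) = 75.7198
(74.995 − 76.963)·x = 75.7198 − 76.963
x = -1.2432 / -1.968 = 0.63171 → 63.17% Jl-75, 36.83% Jl-77.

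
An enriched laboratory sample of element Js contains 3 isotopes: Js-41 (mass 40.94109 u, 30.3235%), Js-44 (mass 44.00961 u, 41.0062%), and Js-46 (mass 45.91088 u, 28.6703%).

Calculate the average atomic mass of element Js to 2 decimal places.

Weight each isotope mass by its fractional abundance: 0.303235 × 40.94109 + 0.410062 × 44.00961 + 0.286703 × 45.91088
= 12.414771 + 18.046669 + 13.162787 = 43.624227 u

43.62 u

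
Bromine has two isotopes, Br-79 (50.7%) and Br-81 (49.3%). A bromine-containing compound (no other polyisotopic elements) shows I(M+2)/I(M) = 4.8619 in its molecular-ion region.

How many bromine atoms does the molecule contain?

5

With n Br atoms, P(M+2)/P(M) = C(n,1)·p^(n−1)q / p^n = n·q/p = n · 0.493/0.507.
n = 4.8619 × 0.507/0.493 = 5.00 ≈ 5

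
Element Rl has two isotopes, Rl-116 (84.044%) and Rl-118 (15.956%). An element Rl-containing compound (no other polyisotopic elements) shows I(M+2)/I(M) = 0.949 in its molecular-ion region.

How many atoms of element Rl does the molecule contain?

The M+2/M ratio from n Rl atoms is n · q/p = n · 0.15956/0.84044.
n = 0.949 × 0.84044/0.15956 = 5.00 ≈ 5

5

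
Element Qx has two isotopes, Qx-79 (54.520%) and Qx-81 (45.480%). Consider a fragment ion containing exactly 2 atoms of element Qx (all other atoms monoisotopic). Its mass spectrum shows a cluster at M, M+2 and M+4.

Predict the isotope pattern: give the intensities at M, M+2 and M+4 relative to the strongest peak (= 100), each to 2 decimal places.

59.94 : 100.00 : 41.71

Expanding (0.54520 + 0.45480)^2:
P(M) = 0.54520^2 = 0.297243
P(M+2) = 2 × 0.54520^1 × 0.45480^1 = 0.495914
P(M+4) = 0.45480^2 = 0.206843
The M+2 peak is largest (0.495914); scaling to 100 gives 59.94 : 100.00 : 41.71.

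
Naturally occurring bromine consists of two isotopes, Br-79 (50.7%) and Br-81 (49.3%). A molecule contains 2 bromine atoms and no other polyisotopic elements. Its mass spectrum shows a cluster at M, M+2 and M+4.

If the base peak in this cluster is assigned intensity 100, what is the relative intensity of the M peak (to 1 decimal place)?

51.4

Term probabilities: M 0.2570, M+2 0.4999, M+4 0.2430. Base peak = M+2.
P(M+2) = C(2,1) × 0.507^1 × 0.493^1 = 2 × 0.5070 × 0.4930 = 0.499902 (base)
P(M) = C(2,0) × 0.507^2 × 0.493^0 = 1 × 0.257049 × 1.0000 = 0.257049
Relative intensity = 0.257049 / 0.499902 × 100 = 51.4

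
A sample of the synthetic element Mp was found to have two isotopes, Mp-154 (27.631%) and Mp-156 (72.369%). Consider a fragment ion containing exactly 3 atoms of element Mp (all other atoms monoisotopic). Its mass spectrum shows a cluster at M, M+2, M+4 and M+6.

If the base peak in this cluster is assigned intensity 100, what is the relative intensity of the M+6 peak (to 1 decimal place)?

Binomial terms of (0.27631 + 0.72369)^3: M 0.0211, M+2 0.1658, M+4 0.4341, M+6 0.3790 → M+4 is the base peak.
P(M+4) = C(3,2) × 0.27631^1 × 0.72369^2 = 3 × 0.27631 × 0.52372722 = 0.434133 (base)
P(M+6) = C(3,3) × 0.27631^0 × 0.72369^3 = 1 × 1.0000 × 0.37901615 = 0.379016
Relative intensity = 0.379016 / 0.434133 × 100 = 87.3

87.3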